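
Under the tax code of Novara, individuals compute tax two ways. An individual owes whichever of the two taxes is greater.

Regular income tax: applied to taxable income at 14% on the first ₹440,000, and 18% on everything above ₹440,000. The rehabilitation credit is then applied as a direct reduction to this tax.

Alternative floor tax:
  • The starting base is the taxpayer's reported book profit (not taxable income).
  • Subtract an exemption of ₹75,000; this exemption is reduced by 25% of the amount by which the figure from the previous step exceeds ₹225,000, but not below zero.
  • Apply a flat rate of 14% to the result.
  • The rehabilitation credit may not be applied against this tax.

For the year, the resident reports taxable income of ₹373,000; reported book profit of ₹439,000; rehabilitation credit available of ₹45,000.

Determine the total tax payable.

Regular income tax:
  ₹373,000 × 14% = ₹52,220
  Less rehabilitation credit ₹45,000 → ₹7,220

Alternative floor tax:
  Base (reported book profit): ₹439,000
  Exemption: ₹75,000 − 25% × (₹439,000 − ₹225,000) = ₹75,000 − ₹53,500 = ₹21,500
  Base: ₹439,000 − ₹21,500 = ₹417,500
  ₹417,500 × 14% = ₹58,450

₹58,450 > ₹7,220, so the alternative floor tax is the binding amount.

₹58,450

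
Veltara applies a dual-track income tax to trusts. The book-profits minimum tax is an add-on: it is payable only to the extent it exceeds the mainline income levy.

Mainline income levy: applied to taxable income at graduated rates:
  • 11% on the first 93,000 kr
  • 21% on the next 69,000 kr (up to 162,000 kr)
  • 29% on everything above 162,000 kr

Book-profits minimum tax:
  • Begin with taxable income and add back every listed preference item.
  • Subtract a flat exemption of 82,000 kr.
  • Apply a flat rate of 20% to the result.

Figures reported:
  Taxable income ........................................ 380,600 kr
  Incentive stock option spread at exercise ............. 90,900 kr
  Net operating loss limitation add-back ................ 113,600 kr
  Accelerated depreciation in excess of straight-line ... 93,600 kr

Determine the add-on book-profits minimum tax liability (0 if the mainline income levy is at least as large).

31,226 kr

Mainline income levy:
  93,000 kr × 11% = 10,230 kr
  69,000 kr × 21% = 14,490 kr
  218,600 kr × 29% = 63,394 kr
  → 88,114 kr

Book-profits minimum tax:
  Adjusted income: 380,600 kr + 90,900 kr + 113,600 kr + 93,600 kr = 678,700 kr
  Less exemption 82,000 kr → base 596,700 kr
  596,700 kr × 20% = 119,340 kr

Excess of book-profits minimum tax over mainline income levy: 119,340 kr − 88,114 kr = 31,226 kr.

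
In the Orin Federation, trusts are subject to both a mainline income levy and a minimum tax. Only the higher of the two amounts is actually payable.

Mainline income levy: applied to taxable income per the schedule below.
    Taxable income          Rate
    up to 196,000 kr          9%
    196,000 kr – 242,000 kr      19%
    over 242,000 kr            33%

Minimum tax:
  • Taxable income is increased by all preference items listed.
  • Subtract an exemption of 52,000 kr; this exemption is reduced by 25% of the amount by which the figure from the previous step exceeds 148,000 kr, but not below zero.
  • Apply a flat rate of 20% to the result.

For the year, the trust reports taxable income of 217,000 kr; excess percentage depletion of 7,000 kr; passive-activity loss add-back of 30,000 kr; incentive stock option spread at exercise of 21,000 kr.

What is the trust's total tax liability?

50,950 kr

Minimum tax:
  Adjusted income: 217,000 kr + 7,000 kr + 30,000 kr + 21,000 kr = 275,000 kr
  Exemption: 52,000 kr − 25% × (275,000 kr − 148,000 kr) = 52,000 kr − 31,750 kr = 20,250 kr
  Base: 275,000 kr − 20,250 kr = 254,750 kr
  254,750 kr × 20% = 50,950 kr

Mainline income levy:
  196,000 kr × 9% = 17,640 kr
  21,000 kr × 19% = 3,990 kr
  → 21,630 kr

50,950 kr > 21,630 kr, so the minimum tax is the binding amount.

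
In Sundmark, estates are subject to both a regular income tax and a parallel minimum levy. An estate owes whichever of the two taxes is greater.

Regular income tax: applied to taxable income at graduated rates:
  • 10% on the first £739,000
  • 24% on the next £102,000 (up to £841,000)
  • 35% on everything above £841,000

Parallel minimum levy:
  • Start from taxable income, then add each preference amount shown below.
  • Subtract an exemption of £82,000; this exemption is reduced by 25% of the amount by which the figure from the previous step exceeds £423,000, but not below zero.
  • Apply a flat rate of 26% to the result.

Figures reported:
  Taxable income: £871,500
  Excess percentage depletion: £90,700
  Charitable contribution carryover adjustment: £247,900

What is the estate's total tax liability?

£314,626

Parallel minimum levy:
  Adjusted income: £871,500 + £90,700 + £247,900 = £1,210,100
  Exemption: 25% × (£1,210,100 − £423,000) = £196,775 ≥ £82,000, so the exemption is fully phased out
  Base: £1,210,100 − £0 = £1,210,100
  £1,210,100 × 26% = £314,626

Regular income tax:
  £739,000 × 10% = £73,900
  £102,000 × 24% = £24,480
  £30,500 × 35% = £10,675
  → £109,055

£314,626 > £109,055, so the parallel minimum levy is the binding amount.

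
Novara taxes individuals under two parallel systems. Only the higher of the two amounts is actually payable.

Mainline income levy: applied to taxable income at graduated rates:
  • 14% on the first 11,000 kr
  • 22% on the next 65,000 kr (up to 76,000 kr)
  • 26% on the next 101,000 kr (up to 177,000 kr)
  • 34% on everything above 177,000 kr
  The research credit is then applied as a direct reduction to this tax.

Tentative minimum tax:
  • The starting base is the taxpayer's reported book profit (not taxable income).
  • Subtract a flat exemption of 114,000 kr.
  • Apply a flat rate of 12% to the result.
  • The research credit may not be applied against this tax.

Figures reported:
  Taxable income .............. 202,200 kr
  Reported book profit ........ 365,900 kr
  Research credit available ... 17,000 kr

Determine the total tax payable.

33,668 kr

Mainline income levy:
  11,000 kr × 14% = 1,540 kr
  65,000 kr × 22% = 14,300 kr
  101,000 kr × 26% = 26,260 kr
  25,200 kr × 34% = 8,568 kr
  → 50,668 kr
  Less research credit 17,000 kr → 33,668 kr

Tentative minimum tax:
  Base (reported book profit): 365,900 kr
  Less exemption 114,000 kr → base 251,900 kr
  251,900 kr × 12% = 30,228 kr

33,668 kr > 30,228 kr, so the mainline income levy governs.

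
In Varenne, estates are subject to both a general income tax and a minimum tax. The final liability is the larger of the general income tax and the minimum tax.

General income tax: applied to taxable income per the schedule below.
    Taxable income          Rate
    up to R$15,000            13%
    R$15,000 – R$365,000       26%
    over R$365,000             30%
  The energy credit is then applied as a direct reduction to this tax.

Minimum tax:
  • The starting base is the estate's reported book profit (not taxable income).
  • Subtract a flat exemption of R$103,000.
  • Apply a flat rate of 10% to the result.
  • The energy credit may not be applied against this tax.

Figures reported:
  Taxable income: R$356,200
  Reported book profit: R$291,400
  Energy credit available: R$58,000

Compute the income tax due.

General income tax:
  R$15,000 × 13% = R$1,950
  R$341,200 × 26% = R$88,712
  → R$90,662
  Less energy credit R$58,000 → R$32,662

Minimum tax:
  Base (reported book profit): R$291,400
  Less exemption R$103,000 → base R$188,400
  R$188,400 × 10% = R$18,840

R$32,662 > R$18,840, so the general income tax governs.

R$32,662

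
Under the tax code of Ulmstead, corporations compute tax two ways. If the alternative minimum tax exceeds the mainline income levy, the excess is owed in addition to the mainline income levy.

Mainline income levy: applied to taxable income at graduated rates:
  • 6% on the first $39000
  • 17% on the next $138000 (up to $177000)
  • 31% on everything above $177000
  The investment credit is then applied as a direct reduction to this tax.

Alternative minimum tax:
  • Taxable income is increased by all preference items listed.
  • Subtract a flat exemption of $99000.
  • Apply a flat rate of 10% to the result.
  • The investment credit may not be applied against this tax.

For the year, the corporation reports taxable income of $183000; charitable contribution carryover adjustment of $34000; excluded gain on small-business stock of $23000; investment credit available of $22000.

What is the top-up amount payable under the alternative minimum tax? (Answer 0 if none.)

$8440

Alternative minimum tax:
  Adjusted income: $183000 + $34000 + $23000 = $240000
  Less exemption $99000 → base $141000
  $141000 × 10% = $14100

Mainline income levy:
  $39000 × 6% = $2340
  $138000 × 17% = $23460
  $6000 × 31% = $1860
  → $27660
  Less investment credit $22000 → $5660

Excess of alternative minimum tax over mainline income levy: $14100 − $5660 = $8440.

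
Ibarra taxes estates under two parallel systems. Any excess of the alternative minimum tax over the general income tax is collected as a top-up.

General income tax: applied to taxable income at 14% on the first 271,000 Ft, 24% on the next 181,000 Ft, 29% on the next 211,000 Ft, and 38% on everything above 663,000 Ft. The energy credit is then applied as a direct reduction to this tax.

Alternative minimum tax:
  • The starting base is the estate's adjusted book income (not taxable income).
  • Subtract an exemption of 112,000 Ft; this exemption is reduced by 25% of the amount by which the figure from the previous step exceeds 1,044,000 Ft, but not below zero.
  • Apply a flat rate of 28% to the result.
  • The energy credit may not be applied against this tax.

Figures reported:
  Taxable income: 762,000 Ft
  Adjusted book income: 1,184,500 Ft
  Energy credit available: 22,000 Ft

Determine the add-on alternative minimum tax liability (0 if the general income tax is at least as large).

151,945 Ft

General income tax:
  271,000 Ft × 14% = 37,940 Ft
  181,000 Ft × 24% = 43,440 Ft
  211,000 Ft × 29% = 61,190 Ft
  99,000 Ft × 38% = 37,620 Ft
  → 180,190 Ft
  Less energy credit 22,000 Ft → 158,190 Ft

Alternative minimum tax:
  Base (adjusted book income): 1,184,500 Ft
  Exemption: 112,000 Ft − 25% × (1,184,500 Ft − 1,044,000 Ft) = 112,000 Ft − 35,125 Ft = 76,875 Ft
  Base: 1,184,500 Ft − 76,875 Ft = 1,107,625 Ft
  1,107,625 Ft × 28% = 310,135 Ft

Excess of alternative minimum tax over general income tax: 310,135 Ft − 158,190 Ft = 151,945 Ft.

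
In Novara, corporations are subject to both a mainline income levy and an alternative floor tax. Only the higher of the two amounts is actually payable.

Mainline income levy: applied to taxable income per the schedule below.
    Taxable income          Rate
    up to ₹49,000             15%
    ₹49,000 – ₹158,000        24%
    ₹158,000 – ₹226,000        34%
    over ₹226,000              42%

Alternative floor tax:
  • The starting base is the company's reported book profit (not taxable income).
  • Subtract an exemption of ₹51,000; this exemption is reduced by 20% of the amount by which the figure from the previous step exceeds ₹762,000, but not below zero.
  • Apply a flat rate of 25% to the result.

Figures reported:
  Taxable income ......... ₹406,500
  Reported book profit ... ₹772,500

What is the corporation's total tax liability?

Alternative floor tax:
  Base (reported book profit): ₹772,500
  Exemption: ₹51,000 − 20% × (₹772,500 − ₹762,000) = ₹51,000 − ₹2,100 = ₹48,900
  Base: ₹772,500 − ₹48,900 = ₹723,600
  ₹723,600 × 25% = ₹180,900

Mainline income levy:
  ₹49,000 × 15% = ₹7,350
  ₹109,000 × 24% = ₹26,160
  ₹68,000 × 34% = ₹23,120
  ₹180,500 × 42% = ₹75,810
  → ₹132,440

₹180,900 > ₹132,440, so the alternative floor tax is the binding amount.

₹180,900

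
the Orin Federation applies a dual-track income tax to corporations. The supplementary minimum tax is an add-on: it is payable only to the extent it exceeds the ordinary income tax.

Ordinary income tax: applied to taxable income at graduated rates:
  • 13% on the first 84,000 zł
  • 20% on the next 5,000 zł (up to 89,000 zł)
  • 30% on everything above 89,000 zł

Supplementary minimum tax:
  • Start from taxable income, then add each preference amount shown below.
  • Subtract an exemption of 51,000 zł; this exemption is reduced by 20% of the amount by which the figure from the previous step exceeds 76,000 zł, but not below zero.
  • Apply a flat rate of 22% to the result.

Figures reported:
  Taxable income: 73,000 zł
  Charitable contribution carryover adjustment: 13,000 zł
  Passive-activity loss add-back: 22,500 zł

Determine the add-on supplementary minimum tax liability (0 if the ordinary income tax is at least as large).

Supplementary minimum tax:
  Adjusted income: 73,000 zł + 13,000 zł + 22,500 zł = 108,500 zł
  Exemption: 51,000 zł − 20% × (108,500 zł − 76,000 zł) = 51,000 zł − 6,500 zł = 44,500 zł
  Base: 108,500 zł − 44,500 zł = 64,000 zł
  64,000 zł × 22% = 14,080 zł

Ordinary income tax:
  73,000 zł × 13% = 9,490 zł

Excess of supplementary minimum tax over ordinary income tax: 14,080 zł − 9,490 zł = 4,590 zł.

4,590 zł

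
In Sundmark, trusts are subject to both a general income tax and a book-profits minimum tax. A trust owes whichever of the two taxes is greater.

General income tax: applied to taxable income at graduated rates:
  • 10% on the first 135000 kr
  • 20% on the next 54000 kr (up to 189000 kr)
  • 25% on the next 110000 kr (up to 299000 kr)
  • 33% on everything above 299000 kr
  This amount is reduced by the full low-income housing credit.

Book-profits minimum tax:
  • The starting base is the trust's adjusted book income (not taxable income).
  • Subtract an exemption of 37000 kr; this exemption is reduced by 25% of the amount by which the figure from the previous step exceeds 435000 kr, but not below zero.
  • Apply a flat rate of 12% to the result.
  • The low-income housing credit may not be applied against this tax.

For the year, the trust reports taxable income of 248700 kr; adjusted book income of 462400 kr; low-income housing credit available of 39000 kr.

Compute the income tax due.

Book-profits minimum tax:
  Base (adjusted book income): 462400 kr
  Exemption: 37000 kr − 25% × (462400 kr − 435000 kr) = 37000 kr − 6850 kr = 30150 kr
  Base: 462400 kr − 30150 kr = 432250 kr
  432250 kr × 12% = 51870 kr

General income tax:
  135000 kr × 10% = 13500 kr
  54000 kr × 20% = 10800 kr
  59700 kr × 25% = 14925 kr
  → 39225 kr
  Less low-income housing credit 39000 kr → 225 kr

51870 kr > 225 kr, so the book-profits minimum tax is the binding amount.

51870 kr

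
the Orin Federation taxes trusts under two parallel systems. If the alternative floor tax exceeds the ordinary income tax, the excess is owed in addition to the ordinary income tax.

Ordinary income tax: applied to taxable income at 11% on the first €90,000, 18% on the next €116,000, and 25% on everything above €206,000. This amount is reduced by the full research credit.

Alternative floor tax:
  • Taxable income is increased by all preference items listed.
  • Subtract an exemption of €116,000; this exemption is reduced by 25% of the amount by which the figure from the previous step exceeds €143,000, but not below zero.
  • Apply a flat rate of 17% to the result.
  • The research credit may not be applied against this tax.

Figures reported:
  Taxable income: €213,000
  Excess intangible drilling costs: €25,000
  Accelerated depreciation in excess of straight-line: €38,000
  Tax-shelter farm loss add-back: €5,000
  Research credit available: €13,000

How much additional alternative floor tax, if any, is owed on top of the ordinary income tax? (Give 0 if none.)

€14,385

Alternative floor tax:
  Adjusted income: €213,000 + €25,000 + €38,000 + €5,000 = €281,000
  Exemption: €116,000 − 25% × (€281,000 − €143,000) = €116,000 − €34,500 = €81,500
  Base: €281,000 − €81,500 = €199,500
  €199,500 × 17% = €33,915

Ordinary income tax:
  €90,000 × 11% = €9,900
  €116,000 × 18% = €20,880
  €7,000 × 25% = €1,750
  → €32,530
  Less research credit €13,000 → €19,530

Excess of alternative floor tax over ordinary income tax: €33,915 − €19,530 = €14,385.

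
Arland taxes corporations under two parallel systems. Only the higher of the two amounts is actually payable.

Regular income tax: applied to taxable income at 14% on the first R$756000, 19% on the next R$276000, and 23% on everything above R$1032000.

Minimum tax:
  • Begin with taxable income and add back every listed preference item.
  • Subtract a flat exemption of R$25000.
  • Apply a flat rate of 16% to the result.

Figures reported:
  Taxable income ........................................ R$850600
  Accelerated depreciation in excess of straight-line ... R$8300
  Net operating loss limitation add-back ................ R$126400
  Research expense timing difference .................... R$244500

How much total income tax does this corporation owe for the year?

R$192768

Minimum tax:
  Adjusted income: R$850600 + R$8300 + R$126400 + R$244500 = R$1229800
  Less exemption R$25000 → base R$1204800
  R$1204800 × 16% = R$192768

Regular income tax:
  R$756000 × 14% = R$105840
  R$94600 × 19% = R$17974
  → R$123814

R$192768 > R$123814, so the minimum tax is the binding amount.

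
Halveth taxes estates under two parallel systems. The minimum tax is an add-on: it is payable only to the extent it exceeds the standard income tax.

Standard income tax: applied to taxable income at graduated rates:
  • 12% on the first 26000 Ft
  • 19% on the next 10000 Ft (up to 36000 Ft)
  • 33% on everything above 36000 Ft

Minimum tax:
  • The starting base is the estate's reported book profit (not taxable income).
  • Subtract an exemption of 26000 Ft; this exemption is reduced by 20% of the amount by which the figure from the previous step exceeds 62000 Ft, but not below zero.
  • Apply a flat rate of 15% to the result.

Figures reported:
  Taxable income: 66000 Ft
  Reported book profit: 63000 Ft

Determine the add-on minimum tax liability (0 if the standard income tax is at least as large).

Standard income tax:
  26000 Ft × 12% = 3120 Ft
  10000 Ft × 19% = 1900 Ft
  30000 Ft × 33% = 9900 Ft
  → 14920 Ft

Minimum tax:
  Base (reported book profit): 63000 Ft
  Exemption: 26000 Ft − 20% × (63000 Ft − 62000 Ft) = 26000 Ft − 200 Ft = 25800 Ft
  Base: 63000 Ft − 25800 Ft = 37200 Ft
  37200 Ft × 15% = 5580 Ft

5580 Ft ≤ 14920 Ft, so no add-on is due.

0 Ft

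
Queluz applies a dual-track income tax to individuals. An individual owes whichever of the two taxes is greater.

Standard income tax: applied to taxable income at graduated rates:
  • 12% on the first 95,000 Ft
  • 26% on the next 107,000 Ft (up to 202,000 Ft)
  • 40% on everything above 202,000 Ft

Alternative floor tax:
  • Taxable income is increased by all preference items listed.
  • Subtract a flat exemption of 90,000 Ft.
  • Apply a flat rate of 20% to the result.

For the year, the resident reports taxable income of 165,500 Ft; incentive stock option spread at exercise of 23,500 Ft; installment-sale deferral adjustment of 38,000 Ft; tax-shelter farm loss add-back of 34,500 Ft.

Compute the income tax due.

Alternative floor tax:
  Adjusted income: 165,500 Ft + 23,500 Ft + 38,000 Ft + 34,500 Ft = 261,500 Ft
  Less exemption 90,000 Ft → base 171,500 Ft
  171,500 Ft × 20% = 34,300 Ft

Standard income tax:
  95,000 Ft × 12% = 11,400 Ft
  70,500 Ft × 26% = 18,330 Ft
  → 29,730 Ft

34,300 Ft > 29,730 Ft, so the alternative floor tax is the binding amount.

34,300 Ft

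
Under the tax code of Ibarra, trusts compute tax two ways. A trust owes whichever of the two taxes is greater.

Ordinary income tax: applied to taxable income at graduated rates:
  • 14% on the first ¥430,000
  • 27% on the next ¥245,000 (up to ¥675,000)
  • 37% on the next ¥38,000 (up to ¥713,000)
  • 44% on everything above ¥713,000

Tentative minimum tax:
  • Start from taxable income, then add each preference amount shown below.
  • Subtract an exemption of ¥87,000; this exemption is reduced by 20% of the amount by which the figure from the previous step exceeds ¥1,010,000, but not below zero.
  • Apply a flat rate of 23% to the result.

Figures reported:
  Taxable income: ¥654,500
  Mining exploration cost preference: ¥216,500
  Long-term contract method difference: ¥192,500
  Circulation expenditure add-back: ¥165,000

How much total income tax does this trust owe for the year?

¥272,596

Tentative minimum tax:
  Adjusted income: ¥654,500 + ¥216,500 + ¥192,500 + ¥165,000 = ¥1,228,500
  Exemption: ¥87,000 − 20% × (¥1,228,500 − ¥1,010,000) = ¥87,000 − ¥43,700 = ¥43,300
  Base: ¥1,228,500 − ¥43,300 = ¥1,185,200
  ¥1,185,200 × 23% = ¥272,596

Ordinary income tax:
  ¥430,000 × 14% = ¥60,200
  ¥224,500 × 27% = ¥60,615
  → ¥120,815

¥272,596 > ¥120,815, so the tentative minimum tax is the binding amount.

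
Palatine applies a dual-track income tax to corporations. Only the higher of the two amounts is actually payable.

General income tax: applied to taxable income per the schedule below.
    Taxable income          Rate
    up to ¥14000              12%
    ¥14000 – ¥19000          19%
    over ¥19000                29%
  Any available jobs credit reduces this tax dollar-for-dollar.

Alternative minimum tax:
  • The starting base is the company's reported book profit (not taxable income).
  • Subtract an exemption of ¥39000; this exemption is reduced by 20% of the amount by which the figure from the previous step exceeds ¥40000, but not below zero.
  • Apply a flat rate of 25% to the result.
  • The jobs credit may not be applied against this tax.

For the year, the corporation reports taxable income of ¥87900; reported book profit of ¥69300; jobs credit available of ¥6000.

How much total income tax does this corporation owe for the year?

Alternative minimum tax:
  Base (reported book profit): ¥69300
  Exemption: ¥39000 − 20% × (¥69300 − ¥40000) = ¥39000 − ¥5860 = ¥33140
  Base: ¥69300 − ¥33140 = ¥36160
  ¥36160 × 25% = ¥9040

General income tax:
  ¥14000 × 12% = ¥1680
  ¥5000 × 19% = ¥950
  ¥68900 × 29% = ¥19981
  → ¥22611
  Less jobs credit ¥6000 → ¥16611

¥16611 > ¥9040, so the general income tax governs.

¥16611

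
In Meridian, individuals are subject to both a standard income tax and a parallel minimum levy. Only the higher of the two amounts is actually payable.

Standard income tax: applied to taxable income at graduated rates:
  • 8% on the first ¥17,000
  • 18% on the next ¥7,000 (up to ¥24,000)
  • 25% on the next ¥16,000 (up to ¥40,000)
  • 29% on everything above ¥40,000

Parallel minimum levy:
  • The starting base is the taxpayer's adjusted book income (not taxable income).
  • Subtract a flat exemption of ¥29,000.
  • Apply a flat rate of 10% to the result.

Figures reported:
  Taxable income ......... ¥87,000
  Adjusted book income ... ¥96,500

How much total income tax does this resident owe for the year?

¥20,250

Parallel minimum levy:
  Base (adjusted book income): ¥96,500
  Less exemption ¥29,000 → base ¥67,500
  ¥67,500 × 10% = ¥6,750

Standard income tax:
  ¥17,000 × 8% = ¥1,360
  ¥7,000 × 18% = ¥1,260
  ¥16,000 × 25% = ¥4,000
  ¥47,000 × 29% = ¥13,630
  → ¥20,250

¥20,250 > ¥6,750, so the standard income tax governs.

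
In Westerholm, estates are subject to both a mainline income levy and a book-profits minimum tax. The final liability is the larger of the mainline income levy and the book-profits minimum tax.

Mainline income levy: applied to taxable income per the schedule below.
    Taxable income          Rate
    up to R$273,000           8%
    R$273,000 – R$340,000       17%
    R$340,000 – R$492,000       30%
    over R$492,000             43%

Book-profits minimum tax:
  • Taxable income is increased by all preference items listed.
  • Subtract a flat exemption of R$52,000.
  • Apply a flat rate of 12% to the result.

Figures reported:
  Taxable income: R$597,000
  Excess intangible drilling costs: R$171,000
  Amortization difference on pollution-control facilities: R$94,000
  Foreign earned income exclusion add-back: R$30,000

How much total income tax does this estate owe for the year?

R$123,980

Mainline income levy:
  R$273,000 × 8% = R$21,840
  R$67,000 × 17% = R$11,390
  R$152,000 × 30% = R$45,600
  R$105,000 × 43% = R$45,150
  → R$123,980

Book-profits minimum tax:
  Adjusted income: R$597,000 + R$171,000 + R$94,000 + R$30,000 = R$892,000
  Less exemption R$52,000 → base R$840,000
  R$840,000 × 12% = R$100,800

R$123,980 > R$100,800, so the mainline income levy governs.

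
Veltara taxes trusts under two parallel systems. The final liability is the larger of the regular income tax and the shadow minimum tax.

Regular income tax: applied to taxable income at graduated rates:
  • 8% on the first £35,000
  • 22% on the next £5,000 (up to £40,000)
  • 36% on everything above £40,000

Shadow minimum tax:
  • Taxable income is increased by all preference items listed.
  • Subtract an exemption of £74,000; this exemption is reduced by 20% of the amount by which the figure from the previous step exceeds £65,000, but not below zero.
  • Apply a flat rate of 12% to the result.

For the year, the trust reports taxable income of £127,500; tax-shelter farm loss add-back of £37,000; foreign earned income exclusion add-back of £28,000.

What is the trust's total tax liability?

£35,400

Regular income tax:
  £35,000 × 8% = £2,800
  £5,000 × 22% = £1,100
  £87,500 × 36% = £31,500
  → £35,400

Shadow minimum tax:
  Adjusted income: £127,500 + £37,000 + £28,000 = £192,500
  Exemption: £74,000 − 20% × (£192,500 − £65,000) = £74,000 − £25,500 = £48,500
  Base: £192,500 − £48,500 = £144,000
  £144,000 × 12% = £17,280

£35,400 > £17,280, so the regular income tax governs.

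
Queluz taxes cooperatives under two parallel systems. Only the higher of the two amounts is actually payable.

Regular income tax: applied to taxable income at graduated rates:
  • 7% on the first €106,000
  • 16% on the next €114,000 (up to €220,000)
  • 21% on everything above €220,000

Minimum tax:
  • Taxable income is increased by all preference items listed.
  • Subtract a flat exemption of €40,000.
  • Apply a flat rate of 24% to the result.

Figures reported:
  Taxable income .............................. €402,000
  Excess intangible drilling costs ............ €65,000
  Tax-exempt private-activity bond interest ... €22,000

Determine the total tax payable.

€107,760

Regular income tax:
  €106,000 × 7% = €7,420
  €114,000 × 16% = €18,240
  €182,000 × 21% = €38,220
  → €63,880

Minimum tax:
  Adjusted income: €402,000 + €65,000 + €22,000 = €489,000
  Less exemption €40,000 → base €449,000
  €449,000 × 24% = €107,760

€107,760 > €63,880, so the minimum tax is the binding amount.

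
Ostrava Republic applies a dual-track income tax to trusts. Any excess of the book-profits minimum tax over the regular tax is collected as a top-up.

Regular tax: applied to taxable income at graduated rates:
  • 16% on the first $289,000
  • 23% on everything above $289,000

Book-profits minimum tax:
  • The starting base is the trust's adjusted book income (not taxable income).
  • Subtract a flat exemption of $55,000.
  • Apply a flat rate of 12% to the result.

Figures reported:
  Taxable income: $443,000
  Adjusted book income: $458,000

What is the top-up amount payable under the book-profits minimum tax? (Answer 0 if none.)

Book-profits minimum tax:
  Base (adjusted book income): $458,000
  Less exemption $55,000 → base $403,000
  $403,000 × 12% = $48,360

Regular tax:
  $289,000 × 16% = $46,240
  $154,000 × 23% = $35,420
  → $81,660

$48,360 ≤ $81,660, so no add-on is due.

$0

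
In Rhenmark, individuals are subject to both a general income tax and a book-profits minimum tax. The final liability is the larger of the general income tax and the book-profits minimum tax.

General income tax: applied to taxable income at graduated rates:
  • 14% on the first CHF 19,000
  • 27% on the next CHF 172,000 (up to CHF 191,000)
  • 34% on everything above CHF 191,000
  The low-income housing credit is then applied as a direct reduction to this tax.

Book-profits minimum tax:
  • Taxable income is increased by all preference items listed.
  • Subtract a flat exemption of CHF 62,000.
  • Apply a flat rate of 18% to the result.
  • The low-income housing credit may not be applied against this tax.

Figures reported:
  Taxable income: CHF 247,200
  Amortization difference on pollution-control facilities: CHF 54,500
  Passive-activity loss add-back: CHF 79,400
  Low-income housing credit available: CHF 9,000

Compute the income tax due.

General income tax:
  CHF 19,000 × 14% = CHF 2,660
  CHF 172,000 × 27% = CHF 46,440
  CHF 56,200 × 34% = CHF 19,108
  → CHF 68,208
  Less low-income housing credit CHF 9,000 → CHF 59,208

Book-profits minimum tax:
  Adjusted income: CHF 247,200 + CHF 54,500 + CHF 79,400 = CHF 381,100
  Less exemption CHF 62,000 → base CHF 319,100
  CHF 319,100 × 18% = CHF 57,438

CHF 59,208 > CHF 57,438, so the general income tax governs.

CHF 59,208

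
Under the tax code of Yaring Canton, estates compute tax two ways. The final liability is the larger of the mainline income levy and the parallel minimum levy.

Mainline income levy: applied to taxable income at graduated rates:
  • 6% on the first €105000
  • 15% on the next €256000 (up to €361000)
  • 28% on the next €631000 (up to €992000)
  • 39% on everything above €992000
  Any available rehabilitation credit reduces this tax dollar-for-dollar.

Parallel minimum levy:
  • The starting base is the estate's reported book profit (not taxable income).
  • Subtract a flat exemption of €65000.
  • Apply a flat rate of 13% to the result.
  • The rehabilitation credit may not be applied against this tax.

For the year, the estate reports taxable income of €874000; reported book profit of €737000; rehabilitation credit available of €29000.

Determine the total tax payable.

Mainline income levy:
  €105000 × 6% = €6300
  €256000 × 15% = €38400
  €513000 × 28% = €143640
  → €188340
  Less rehabilitation credit €29000 → €159340

Parallel minimum levy:
  Base (reported book profit): €737000
  Less exemption €65000 → base €672000
  €672000 × 13% = €87360

€159340 > €87360, so the mainline income levy governs.

€159340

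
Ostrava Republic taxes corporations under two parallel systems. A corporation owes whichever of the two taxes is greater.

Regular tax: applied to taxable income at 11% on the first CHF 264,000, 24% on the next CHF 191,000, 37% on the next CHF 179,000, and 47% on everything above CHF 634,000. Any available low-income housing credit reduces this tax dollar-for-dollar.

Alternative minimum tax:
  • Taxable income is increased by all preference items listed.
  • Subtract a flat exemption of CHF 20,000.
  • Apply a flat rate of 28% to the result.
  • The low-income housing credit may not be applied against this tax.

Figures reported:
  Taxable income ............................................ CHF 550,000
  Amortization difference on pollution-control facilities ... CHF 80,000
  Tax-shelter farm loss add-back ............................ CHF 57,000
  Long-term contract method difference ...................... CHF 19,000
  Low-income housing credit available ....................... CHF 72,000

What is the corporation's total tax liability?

Regular tax:
  CHF 264,000 × 11% = CHF 29,040
  CHF 191,000 × 24% = CHF 45,840
  CHF 95,000 × 37% = CHF 35,150
  → CHF 110,030
  Less low-income housing credit CHF 72,000 → CHF 38,030

Alternative minimum tax:
  Adjusted income: CHF 550,000 + CHF 80,000 + CHF 57,000 + CHF 19,000 = CHF 706,000
  Less exemption CHF 20,000 → base CHF 686,000
  CHF 686,000 × 28% = CHF 192,080

CHF 192,080 > CHF 38,030, so the alternative minimum tax is the binding amount.

CHF 192,080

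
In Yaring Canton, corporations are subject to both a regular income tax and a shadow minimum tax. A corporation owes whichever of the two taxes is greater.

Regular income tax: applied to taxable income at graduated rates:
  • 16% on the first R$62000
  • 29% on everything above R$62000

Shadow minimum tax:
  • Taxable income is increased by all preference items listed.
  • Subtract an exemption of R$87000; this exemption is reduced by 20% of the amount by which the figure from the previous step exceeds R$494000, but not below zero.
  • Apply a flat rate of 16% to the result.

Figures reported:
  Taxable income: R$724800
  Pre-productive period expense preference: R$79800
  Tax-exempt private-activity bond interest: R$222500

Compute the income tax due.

R$202132

Shadow minimum tax:
  Adjusted income: R$724800 + R$79800 + R$222500 = R$1027100
  Exemption: 20% × (R$1027100 − R$494000) = R$106620 ≥ R$87000, so the exemption is fully phased out
  Base: R$1027100 − R$0 = R$1027100
  R$1027100 × 16% = R$164336

Regular income tax:
  R$62000 × 16% = R$9920
  R$662800 × 29% = R$192212
  → R$202132

R$202132 > R$164336, so the regular income tax governs.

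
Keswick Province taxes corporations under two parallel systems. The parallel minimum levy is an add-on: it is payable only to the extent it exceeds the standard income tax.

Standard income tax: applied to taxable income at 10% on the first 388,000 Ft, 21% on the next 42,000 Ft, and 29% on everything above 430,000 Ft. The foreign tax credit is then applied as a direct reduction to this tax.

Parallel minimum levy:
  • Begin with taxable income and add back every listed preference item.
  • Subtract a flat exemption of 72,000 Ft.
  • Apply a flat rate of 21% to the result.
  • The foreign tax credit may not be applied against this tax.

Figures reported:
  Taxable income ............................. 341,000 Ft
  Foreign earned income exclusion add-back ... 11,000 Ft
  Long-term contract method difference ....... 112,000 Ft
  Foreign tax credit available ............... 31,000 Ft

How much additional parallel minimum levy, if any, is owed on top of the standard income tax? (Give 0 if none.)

Standard income tax:
  341,000 Ft × 10% = 34,100 Ft
  Less foreign tax credit 31,000 Ft → 3,100 Ft

Parallel minimum levy:
  Adjusted income: 341,000 Ft + 11,000 Ft + 112,000 Ft = 464,000 Ft
  Less exemption 72,000 Ft → base 392,000 Ft
  392,000 Ft × 21% = 82,320 Ft

Excess of parallel minimum levy over standard income tax: 82,320 Ft − 3,100 Ft = 79,220 Ft.

79,220 Ft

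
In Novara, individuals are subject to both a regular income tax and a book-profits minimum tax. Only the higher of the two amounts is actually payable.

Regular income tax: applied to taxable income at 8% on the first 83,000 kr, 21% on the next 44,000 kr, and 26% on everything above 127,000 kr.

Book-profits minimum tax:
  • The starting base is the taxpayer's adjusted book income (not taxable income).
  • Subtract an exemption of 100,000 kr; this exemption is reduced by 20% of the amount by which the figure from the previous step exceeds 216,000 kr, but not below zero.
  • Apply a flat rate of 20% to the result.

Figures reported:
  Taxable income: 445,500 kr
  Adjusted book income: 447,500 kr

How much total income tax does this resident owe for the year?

Regular income tax:
  83,000 kr × 8% = 6,640 kr
  44,000 kr × 21% = 9,240 kr
  318,500 kr × 26% = 82,810 kr
  → 98,690 kr

Book-profits minimum tax:
  Base (adjusted book income): 447,500 kr
  Exemption: 100,000 kr − 20% × (447,500 kr − 216,000 kr) = 100,000 kr − 46,300 kr = 53,700 kr
  Base: 447,500 kr − 53,700 kr = 393,800 kr
  393,800 kr × 20% = 78,760 kr

98,690 kr > 78,760 kr, so the regular income tax governs.

98,690 kr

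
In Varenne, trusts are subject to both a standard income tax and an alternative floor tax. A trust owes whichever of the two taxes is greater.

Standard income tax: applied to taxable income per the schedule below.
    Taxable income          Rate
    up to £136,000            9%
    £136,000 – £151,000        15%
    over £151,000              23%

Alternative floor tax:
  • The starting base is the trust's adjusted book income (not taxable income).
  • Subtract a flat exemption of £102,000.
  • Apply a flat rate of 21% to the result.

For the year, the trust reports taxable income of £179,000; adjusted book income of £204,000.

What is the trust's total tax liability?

£21,420

Standard income tax:
  £136,000 × 9% = £12,240
  £15,000 × 15% = £2,250
  £28,000 × 23% = £6,440
  → £20,930

Alternative floor tax:
  Base (adjusted book income): £204,000
  Less exemption £102,000 → base £102,000
  £102,000 × 21% = £21,420

£21,420 > £20,930, so the alternative floor tax is the binding amount.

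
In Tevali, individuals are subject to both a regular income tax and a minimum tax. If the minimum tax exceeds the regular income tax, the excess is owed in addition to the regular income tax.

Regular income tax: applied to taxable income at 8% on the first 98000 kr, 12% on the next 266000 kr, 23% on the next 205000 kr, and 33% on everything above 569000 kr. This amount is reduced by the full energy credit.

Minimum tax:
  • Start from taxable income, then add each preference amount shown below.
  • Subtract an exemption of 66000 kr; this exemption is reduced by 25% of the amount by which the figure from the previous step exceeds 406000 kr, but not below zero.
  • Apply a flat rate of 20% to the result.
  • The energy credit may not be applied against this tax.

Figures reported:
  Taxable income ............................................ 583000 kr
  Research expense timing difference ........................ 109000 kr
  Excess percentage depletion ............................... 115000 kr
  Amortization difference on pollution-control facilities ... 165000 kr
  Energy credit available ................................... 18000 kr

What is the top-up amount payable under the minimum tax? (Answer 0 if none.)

Regular income tax:
  98000 kr × 8% = 7840 kr
  266000 kr × 12% = 31920 kr
  205000 kr × 23% = 47150 kr
  14000 kr × 33% = 4620 kr
  → 91530 kr
  Less energy credit 18000 kr → 73530 kr

Minimum tax:
  Adjusted income: 583000 kr + 109000 kr + 115000 kr + 165000 kr = 972000 kr
  Exemption: 25% × (972000 kr − 406000 kr) = 141500 kr ≥ 66000 kr, so the exemption is fully phased out
  Base: 972000 kr − 0 kr = 972000 kr
  972000 kr × 20% = 194400 kr

Excess of minimum tax over regular income tax: 194400 kr − 73530 kr = 120870 kr.

120870 kr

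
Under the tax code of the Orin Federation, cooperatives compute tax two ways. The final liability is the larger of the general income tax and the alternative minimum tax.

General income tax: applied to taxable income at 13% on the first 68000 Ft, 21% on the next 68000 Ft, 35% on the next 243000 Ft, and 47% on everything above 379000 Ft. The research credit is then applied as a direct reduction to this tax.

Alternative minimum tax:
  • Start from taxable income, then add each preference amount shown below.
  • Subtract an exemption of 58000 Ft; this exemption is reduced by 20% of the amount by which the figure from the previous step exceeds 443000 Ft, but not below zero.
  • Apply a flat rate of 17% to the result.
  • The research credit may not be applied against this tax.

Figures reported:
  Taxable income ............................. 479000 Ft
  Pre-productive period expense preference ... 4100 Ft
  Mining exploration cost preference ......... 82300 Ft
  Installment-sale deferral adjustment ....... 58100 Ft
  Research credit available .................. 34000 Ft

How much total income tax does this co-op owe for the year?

General income tax:
  68000 Ft × 13% = 8840 Ft
  68000 Ft × 21% = 14280 Ft
  243000 Ft × 35% = 85050 Ft
  100000 Ft × 47% = 47000 Ft
  → 155170 Ft
  Less research credit 34000 Ft → 121170 Ft

Alternative minimum tax:
  Adjusted income: 479000 Ft + 4100 Ft + 82300 Ft + 58100 Ft = 623500 Ft
  Exemption: 58000 Ft − 20% × (623500 Ft − 443000 Ft) = 58000 Ft − 36100 Ft = 21900 Ft
  Base: 623500 Ft − 21900 Ft = 601600 Ft
  601600 Ft × 17% = 102272 Ft

121170 Ft > 102272 Ft, so the general income tax governs.

121170 Ft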